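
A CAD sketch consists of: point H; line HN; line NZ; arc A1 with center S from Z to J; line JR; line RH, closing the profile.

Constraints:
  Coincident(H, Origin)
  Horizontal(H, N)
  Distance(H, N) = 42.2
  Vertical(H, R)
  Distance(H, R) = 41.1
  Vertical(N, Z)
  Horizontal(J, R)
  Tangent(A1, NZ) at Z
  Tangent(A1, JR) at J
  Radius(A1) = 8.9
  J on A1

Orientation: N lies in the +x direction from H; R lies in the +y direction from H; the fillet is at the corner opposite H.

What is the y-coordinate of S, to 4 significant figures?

32.20

H and R share the same x with |HR| = 41.1 and R on the +y side, so R = (0.000, 41.10). The virtual corner opposite H is at (42.20, 41.10). A1 meets NZ tangentially, so SZ is at right angles to NZ and A1 meets JR tangentially, so SJ is at right angles to JR, with radius 8.9, so the center S sits 8.9 in from both sides at S = (33.30, 32.20). So S.y = 32.20.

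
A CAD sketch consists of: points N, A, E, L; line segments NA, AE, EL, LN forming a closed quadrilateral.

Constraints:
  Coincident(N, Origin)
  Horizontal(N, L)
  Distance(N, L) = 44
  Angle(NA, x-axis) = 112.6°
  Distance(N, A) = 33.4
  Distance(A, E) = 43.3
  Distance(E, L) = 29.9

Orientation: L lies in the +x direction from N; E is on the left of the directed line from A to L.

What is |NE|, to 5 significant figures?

40.252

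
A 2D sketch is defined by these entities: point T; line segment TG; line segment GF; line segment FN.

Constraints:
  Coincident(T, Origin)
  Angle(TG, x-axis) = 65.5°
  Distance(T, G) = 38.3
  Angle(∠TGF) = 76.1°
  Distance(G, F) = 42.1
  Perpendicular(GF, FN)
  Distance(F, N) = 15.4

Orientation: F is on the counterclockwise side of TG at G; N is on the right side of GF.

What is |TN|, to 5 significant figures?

62.023

T is at the origin; TG runs at 65.5° with length 38.3, so G = 38.3·(cos 65.5°, sin 65.5°) = (15.883, 34.852). ∠TGF = 76.1°, so GF runs at 65.5° + (180° − 76.1°) = 169.40° from the x-axis; with |GF| = 42.1, F = G + 42.1·(cos 169.40°, sin 169.40°) = (-25.499, 42.596). GF ⟂ FN; with |FN| = 15.4 on the right of GF, N = F + 15.4·(0.18395, 0.98294) = (-22.666, 57.733). Then |TN| = |N − T| = 62.023.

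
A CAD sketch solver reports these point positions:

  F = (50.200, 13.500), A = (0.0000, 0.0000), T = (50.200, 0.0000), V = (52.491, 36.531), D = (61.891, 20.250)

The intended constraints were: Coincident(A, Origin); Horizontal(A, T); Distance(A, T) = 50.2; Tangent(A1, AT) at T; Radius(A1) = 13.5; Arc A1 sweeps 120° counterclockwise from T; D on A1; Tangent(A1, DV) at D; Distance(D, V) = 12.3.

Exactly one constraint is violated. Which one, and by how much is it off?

Distance(D, V) = 12.3 — off by 6.50.

A = (0.00, 0.00) ✓; A.y = 0.00, T.y = 0.00 ✓; |AT| = 50.20 ✓; ∠(FT, TA) = 90.00° ✓; |FT| = 13.50 ✓; bearing(F→D) − bearing(F→T) = 120.0° ✓; |FD| = 13.50 ✓; ∠(FD, DV) = 90.00° ✓; |DV| = 18.80 ✗.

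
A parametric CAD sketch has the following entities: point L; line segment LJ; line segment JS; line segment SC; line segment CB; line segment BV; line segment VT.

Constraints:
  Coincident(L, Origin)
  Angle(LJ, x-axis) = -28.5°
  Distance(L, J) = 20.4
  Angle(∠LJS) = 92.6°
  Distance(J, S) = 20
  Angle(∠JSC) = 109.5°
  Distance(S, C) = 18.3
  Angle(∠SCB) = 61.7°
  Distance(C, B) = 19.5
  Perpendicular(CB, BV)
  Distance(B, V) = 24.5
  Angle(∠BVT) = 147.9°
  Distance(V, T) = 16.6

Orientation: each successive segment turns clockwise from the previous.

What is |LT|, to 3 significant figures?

48.4

L is at the origin; LJ runs at -28.5° with length 20.4, so J = (17.9, -9.73). ∠LJS = 92.6° gives JS at -116° from the x-axis; with |JS| = 20.0, S = (9.19, -27.7). ∠JSC = 109.5° gives SC at 174° from the x-axis; with |SC| = 18.3, C = (-8.99, -25.7). ∠SCB = 61.7° gives CB at 55.3° from the x-axis; with |CB| = 19.5, B = (2.11, -9.65). CB ⟂ BV, so BV runs at -34.7°; with |BV| = 24.5, V = (22.2, -23.6). ∠BVT = 147.9° gives VT at -66.8° from the x-axis; with |VT| = 16.6, T = (28.8, -38.9). Then |LT| = |T − L| = 48.4.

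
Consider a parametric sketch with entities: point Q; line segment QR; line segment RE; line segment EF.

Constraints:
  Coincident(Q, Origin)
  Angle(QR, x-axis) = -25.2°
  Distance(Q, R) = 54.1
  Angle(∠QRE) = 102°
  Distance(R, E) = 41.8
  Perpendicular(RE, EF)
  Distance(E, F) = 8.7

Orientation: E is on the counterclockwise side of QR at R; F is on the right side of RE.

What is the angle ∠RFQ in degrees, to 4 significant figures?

37.52°

∠QRE = 102.0°, so RE runs at -25.2° + (180° − 102.0°) = 52.80° from the x-axis; with |RE| = 41.8, E = R + 41.8·(cos 52.80°, sin 52.80°) = (74.22, 10.26). RE is perpendicular to EF; with |EF| = 8.7 on the right of RE, F = E + 8.7·(0.7965, -0.6046) = (81.15, 5.000). Then cos ∠RFQ = FR·FQ / (|FR||FQ|), giving 37.52°.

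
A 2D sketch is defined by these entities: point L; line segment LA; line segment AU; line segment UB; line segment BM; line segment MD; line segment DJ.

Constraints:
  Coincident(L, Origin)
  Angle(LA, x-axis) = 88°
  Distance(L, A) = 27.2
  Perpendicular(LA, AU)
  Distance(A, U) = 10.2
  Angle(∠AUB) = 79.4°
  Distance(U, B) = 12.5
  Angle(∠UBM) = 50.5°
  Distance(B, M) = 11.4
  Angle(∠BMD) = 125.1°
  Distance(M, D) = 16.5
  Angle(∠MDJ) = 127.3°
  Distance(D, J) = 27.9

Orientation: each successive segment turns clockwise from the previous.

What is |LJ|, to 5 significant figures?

58.815

L is at the origin; LA runs at 88.0° with length 27.2, so A = (0.94927, 27.183). LA ⟂ AU, so AU runs at -2.0000°; with |AU| = 10.2, U = (11.143, 26.827). ∠AUB = 79.4° gives UB at -102.60° from the x-axis; with |UB| = 12.5, B = (8.4163, 14.628). ∠UBM = 50.5° gives BM at 127.90° from the x-axis; with |BM| = 11.4, M = (1.4134, 23.624). ∠BMD = 125.1° gives MD at 73.000° from the x-axis; with |MD| = 16.5, D = (6.2375, 39.403). ∠MDJ = 127.3° gives DJ at 20.300° from the x-axis; with |DJ| = 27.9, J = (32.405, 49.083). Then |LJ| = |J − L| = 58.815.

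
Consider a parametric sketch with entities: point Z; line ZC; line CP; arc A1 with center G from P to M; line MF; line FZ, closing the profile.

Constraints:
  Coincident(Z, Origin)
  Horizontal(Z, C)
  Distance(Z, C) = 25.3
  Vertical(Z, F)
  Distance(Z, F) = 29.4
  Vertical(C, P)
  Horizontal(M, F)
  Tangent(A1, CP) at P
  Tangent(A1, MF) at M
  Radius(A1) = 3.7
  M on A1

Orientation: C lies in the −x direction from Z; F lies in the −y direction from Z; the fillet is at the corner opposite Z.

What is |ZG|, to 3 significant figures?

33.6

Z is at the origin; Z and C share the same y with |ZC| = 25.3 and C on the −x side, so C = (-25.3, 0.00). Z and F share the same x with |ZF| = 29.4 and F on the −y side, so F = (0.00, -29.4). The virtual corner opposite Z is at (-25.3, -29.4). Since A1 is tangent to CP there, GP ⟂ CP and tangency of A1 to MF means the radius GM is perpendicular to MF, with radius 3.7, so the center G sits 3.7 in from both sides at G = (-21.6, -25.7). Then |ZG| = |G − Z| = 33.6.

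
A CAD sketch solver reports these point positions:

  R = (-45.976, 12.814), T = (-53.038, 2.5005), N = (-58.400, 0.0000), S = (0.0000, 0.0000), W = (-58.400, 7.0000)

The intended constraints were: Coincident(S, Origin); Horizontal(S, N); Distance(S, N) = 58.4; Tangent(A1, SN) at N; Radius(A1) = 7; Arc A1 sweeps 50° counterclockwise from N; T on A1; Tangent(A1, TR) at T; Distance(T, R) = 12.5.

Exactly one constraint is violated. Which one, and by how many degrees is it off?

Tangent(A1, TR) at T — off by 5.60°.

S = (0.00, 0.00) ✓; S.y = 0.00, N.y = 0.00 ✓; |SN| = 58.40 ✓; ∠(WN, NS) = 90.00° ✓; |WN| = 7.000 ✓; bearing(W→T) − bearing(W→N) = 50.00° ✓; |WT| = 7.000 ✓; ∠(WT, TR) = 84.40° ✗; |TR| = 12.50 ✓.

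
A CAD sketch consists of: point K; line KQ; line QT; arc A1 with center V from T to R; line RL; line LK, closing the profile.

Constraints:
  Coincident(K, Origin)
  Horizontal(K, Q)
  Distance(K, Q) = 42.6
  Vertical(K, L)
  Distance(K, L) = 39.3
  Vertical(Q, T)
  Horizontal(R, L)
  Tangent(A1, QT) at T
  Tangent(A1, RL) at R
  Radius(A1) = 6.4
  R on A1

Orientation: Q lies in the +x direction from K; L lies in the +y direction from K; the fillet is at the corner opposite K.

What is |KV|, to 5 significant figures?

48.917

KL is vertical with |KL| = 39.3 and L on the +y side, so L = (0.0000, 39.300). The virtual corner opposite K is at (42.600, 39.300). Tangency of A1 to QT means the radius VT is perpendicular to QT and the tangent condition forces VR to be normal to RL, with radius 6.4, so the center V sits 6.4 in from both sides at V = (36.200, 32.900). Then |KV| = |V − K| = 48.917.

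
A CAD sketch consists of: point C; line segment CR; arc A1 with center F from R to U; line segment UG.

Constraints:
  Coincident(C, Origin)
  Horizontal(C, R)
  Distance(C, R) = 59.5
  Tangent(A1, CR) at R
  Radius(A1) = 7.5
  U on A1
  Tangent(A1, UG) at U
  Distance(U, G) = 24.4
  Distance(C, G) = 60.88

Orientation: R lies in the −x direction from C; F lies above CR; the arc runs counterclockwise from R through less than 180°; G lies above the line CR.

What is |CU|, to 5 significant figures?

52.533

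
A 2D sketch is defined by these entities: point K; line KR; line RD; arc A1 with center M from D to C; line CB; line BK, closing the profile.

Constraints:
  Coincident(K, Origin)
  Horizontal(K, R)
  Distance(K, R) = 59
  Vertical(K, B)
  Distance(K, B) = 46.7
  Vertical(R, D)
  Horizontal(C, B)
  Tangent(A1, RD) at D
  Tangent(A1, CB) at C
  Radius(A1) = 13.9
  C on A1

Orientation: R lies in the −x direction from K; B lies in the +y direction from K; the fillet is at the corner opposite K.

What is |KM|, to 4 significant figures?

55.77

KB is vertical with |KB| = 46.7 and B on the +y side, so B = (0.000, 46.70). The virtual corner opposite K is at (-59.00, 46.70). The tangent condition forces MD to be normal to RD and tangency of A1 to CB means the radius MC is perpendicular to CB, with radius 13.9, so the center M sits 13.9 in from both sides at M = (-45.10, 32.80). Then |KM| = |M − K| = 55.77.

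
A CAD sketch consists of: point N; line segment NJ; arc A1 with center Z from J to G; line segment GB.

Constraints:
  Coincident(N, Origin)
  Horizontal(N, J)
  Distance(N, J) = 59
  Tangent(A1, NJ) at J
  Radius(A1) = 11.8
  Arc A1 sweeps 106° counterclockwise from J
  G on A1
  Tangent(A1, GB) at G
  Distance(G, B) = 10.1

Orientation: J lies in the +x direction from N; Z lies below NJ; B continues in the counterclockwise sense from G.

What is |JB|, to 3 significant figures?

26.2

N is at the origin; NJ is horizontal with |NJ| = 59.0 and J on the +x side, so J = (59.0, 0.00). A1 meets NJ tangentially, so ZJ is at right angles to NJ, so Z = J + (0, -11.8) = (59.0, -11.8). On A1, J sits at bearing 90° from Z; a 106° counterclockwise sweep puts G at bearing 196°, so G = Z + 11.8·(cos 196°, sin 196°) = (47.7, -15.1). The tangent condition forces ZG to be normal to GB, so GB runs along (−sin 196°, cos 196°); with |GB| = 10.1, B = (50.4, -24.8). Then |JB| = |B − J| = 26.2.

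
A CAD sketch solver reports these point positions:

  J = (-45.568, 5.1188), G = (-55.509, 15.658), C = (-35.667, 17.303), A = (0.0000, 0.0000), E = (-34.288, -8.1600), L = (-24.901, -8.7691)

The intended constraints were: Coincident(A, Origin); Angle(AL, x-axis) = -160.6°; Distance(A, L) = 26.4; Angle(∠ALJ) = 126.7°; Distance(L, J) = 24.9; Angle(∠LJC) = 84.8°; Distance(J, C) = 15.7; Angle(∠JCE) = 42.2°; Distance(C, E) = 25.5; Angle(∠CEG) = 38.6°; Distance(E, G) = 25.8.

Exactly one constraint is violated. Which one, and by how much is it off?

Distance(E, G) = 25.8 — off by 6.10.

A = (0.00, 0.00) ✓; AL at -160.6° ✓; |AL| = 26.40 ✓; ∠ALJ = 126.7° ✓; |LJ| = 24.90 ✓; ∠LJC = 84.80° ✓; |JC| = 15.70 ✓; ∠JCE = 42.20° ✓; |CE| = 25.50 ✓; ∠CEG = 38.60° ✓; |EG| = 31.90 ✗.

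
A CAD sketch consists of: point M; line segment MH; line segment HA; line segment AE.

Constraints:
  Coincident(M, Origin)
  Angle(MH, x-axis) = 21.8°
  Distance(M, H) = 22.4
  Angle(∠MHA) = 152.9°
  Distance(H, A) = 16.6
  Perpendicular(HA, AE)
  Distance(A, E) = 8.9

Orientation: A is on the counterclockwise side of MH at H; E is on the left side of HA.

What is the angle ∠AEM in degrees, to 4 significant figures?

92.04°

M is at the origin; MH runs at 21.8° with length 22.4, so H = 22.4·(cos 21.8°, sin 21.8°) = (20.80, 8.319). ∠MHA = 152.9°, so HA runs at 21.8° + (180° − 152.9°) = 48.90° from the x-axis; with |HA| = 16.6, A = H + 16.6·(cos 48.90°, sin 48.90°) = (31.71, 20.83). HA is perpendicular to AE; with |AE| = 8.9 on the left of HA, E = A + 8.9·(-0.7536, 0.6574) = (25.00, 26.68). Then cos ∠AEM = EA·EM / (|EA||EM|), giving 92.04°.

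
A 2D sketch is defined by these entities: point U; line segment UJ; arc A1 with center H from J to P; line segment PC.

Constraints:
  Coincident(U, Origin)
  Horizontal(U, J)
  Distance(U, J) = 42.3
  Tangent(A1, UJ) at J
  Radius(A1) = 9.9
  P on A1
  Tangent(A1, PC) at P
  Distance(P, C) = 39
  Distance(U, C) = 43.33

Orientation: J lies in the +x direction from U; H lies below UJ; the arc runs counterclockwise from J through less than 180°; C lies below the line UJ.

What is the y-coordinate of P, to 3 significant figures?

-5.45

Checks: U = (0.00, 0.00) ✓; |HP| = 9.900 ✓; ∠(HP, PC) = 90.00° ✓; |PC| = 39.00 ✓; |UC| = 43.33 ✓.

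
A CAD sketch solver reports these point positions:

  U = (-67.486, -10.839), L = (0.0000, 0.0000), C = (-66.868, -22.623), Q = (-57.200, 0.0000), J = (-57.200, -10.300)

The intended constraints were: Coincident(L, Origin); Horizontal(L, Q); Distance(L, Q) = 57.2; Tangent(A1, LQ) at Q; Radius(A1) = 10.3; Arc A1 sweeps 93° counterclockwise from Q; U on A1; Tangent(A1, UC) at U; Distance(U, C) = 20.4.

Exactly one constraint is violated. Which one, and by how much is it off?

Distance(U, C) = 20.4 — off by 8.60.

L = (0.00, 0.00) ✓; L.y = 0.00, Q.y = 0.00 ✓; |LQ| = 57.20 ✓; ∠(JQ, QL) = 90.00° ✓; |JQ| = 10.30 ✓; bearing(J→U) − bearing(J→Q) = 93.00° ✓; |JU| = 10.30 ✓; ∠(JU, UC) = 90.00° ✓; |UC| = 11.80 ✗.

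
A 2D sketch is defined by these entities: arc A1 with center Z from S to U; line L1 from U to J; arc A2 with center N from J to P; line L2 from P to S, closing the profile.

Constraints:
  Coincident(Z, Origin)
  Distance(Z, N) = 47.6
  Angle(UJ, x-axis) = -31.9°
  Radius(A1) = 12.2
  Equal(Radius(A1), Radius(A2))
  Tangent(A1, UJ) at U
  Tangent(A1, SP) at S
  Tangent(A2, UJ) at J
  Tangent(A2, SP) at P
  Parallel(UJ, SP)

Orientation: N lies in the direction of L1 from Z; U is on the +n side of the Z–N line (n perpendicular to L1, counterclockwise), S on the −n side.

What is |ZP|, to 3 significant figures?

49.1

Tangency of A1 to both parallel lines with radius 12.2 puts U and S at Z ± 12.2·n: U = (6.45, 10.4), S = (-6.45, -10.4). Equal radii place J and P the same way about N: J = N + 12.2·n = (46.9, -14.8), P = N − 12.2·n = (34.0, -35.5). Then |ZP| = |P − Z| = 49.1.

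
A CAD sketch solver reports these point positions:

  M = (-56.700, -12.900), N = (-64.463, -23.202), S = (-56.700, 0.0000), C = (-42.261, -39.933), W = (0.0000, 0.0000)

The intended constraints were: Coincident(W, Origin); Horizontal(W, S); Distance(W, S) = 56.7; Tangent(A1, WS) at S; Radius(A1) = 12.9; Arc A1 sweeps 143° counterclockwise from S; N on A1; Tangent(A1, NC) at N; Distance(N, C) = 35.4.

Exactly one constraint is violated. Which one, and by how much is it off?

Distance(N, C) = 35.4 — off by 7.60.

W = (0.00, 0.00) ✓; W.y = 0.00, S.y = 0.00 ✓; |WS| = 56.70 ✓; ∠(MS, SW) = 90.00° ✓; |MS| = 12.90 ✓; bearing(M→N) − bearing(M→S) = 143.0° ✓; |MN| = 12.90 ✓; ∠(MN, NC) = 90.00° ✓; |NC| = 27.80 ✗.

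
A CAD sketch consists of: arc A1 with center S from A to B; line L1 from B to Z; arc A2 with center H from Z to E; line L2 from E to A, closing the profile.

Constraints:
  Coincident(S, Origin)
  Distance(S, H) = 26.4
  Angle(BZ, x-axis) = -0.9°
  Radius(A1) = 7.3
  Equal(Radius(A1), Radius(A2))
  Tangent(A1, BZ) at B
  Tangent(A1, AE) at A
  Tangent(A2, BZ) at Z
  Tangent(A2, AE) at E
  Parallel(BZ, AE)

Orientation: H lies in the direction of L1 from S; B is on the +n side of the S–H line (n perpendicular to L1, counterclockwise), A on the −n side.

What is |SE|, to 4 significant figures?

27.39

Tangency of A1 to both parallel lines with radius 7.3 puts B and A at S ± 7.3·n: B = (0.1147, 7.299), A = (-0.1147, -7.299). Equal radii place Z and E the same way about H: Z = H + 7.3·n = (26.51, 6.884), E = H − 7.3·n = (26.28, -7.714). Then |SE| = |E − S| = 27.39.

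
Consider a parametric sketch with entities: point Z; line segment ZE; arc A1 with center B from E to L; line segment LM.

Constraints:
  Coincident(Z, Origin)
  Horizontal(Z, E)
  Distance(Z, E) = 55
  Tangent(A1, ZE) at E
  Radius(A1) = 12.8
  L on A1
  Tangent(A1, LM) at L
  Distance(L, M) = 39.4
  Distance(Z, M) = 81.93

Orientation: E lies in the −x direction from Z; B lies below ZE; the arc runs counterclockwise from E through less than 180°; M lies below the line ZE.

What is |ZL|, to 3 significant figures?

69.2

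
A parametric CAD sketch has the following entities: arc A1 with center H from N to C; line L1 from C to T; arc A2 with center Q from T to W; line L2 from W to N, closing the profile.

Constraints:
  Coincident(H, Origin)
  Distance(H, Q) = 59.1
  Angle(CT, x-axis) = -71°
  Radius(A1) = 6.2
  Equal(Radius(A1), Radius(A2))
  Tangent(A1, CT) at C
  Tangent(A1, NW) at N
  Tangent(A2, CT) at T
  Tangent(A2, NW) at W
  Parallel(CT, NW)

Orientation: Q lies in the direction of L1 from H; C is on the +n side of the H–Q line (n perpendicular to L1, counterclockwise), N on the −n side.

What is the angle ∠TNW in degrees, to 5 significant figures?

11.850°

The slot axis is L1's direction at -71.0°, so u = (cos -71.0°, sin -71.0°) = (0.32557, -0.94552) and n = (−sin -71.0°, cos -71.0°) = (0.94552, 0.32557). H is at the origin and Q lies 59.1 along u from H, so Q = 59.1·u = (19.241, -55.880). Tangency of A1 to both parallel lines with radius 6.2 puts C and N at H ± 6.2·n: C = (5.8622, 2.0185), N = (-5.8622, -2.0185). Equal radii place T and W the same way about Q: T = Q + 6.2·n = (25.103, -53.862), W = Q − 6.2·n = (13.379, -57.899). Then cos ∠TNW = NT·NW / (|NT||NW|), giving 11.850°.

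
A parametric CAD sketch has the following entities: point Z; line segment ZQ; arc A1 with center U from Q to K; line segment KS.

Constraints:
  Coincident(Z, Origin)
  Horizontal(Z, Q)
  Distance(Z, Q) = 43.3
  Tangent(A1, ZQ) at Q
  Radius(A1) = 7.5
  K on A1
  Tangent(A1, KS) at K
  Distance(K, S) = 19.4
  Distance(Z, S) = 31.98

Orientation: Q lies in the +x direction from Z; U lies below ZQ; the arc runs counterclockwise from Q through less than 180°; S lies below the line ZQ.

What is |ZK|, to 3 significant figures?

37.4

Checks: |UK| = 7.500 ✓; ∠(UK, KS) = 90.00° ✓; |KS| = 19.40 ✓; |ZS| = 31.98 ✓.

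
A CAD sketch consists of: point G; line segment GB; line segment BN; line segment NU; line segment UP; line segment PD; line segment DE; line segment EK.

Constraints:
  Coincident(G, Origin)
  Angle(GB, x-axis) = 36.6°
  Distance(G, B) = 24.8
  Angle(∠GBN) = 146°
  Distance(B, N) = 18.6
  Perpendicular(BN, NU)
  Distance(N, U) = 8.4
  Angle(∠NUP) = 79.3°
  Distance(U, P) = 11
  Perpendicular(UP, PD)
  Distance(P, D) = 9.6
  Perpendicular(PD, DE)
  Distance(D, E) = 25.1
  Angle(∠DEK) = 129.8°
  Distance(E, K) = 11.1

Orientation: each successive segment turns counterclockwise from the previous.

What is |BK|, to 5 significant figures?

41.210

PD is perpendicular to DE, so DE runs at 81.300°; with |DE| = 25.1, E = (29.787, 47.606). ∠DEK = 129.8° gives EK at 131.50° from the x-axis; with |EK| = 11.1, K = (22.432, 55.920). Then |BK| = |K − B| = 41.210.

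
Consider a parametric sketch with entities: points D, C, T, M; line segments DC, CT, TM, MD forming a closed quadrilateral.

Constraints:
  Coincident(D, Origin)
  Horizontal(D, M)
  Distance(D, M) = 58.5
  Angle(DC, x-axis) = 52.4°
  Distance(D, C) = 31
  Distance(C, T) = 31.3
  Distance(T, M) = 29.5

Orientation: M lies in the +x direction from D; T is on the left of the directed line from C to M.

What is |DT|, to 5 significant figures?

57.425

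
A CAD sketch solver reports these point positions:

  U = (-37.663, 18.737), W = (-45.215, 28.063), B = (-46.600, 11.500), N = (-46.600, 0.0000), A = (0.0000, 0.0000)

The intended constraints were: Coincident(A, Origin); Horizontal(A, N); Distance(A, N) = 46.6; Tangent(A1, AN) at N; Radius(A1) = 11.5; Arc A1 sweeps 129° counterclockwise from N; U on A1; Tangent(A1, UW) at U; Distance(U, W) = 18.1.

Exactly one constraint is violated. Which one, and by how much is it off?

Distance(U, W) = 18.1 — off by 6.10.

A = (0.00, 0.00) ✓; A.y = 0.00, N.y = 0.00 ✓; |AN| = 46.60 ✓; ∠(BN, NA) = 90.00° ✓; |BN| = 11.50 ✓; bearing(B→U) − bearing(B→N) = 129.0° ✓; |BU| = 11.50 ✓; ∠(BU, UW) = 90.00° ✓; |UW| = 12.00 ✗.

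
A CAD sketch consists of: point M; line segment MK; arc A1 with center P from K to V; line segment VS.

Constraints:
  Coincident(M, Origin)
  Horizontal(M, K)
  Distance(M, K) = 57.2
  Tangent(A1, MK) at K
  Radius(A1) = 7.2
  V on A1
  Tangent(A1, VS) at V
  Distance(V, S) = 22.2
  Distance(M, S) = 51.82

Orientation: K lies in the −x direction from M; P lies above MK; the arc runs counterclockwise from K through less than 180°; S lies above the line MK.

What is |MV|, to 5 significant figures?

50.534

Checks: |PV| = 7.200 ✓; ∠(PV, VS) = 90.00° ✓; |VS| = 22.20 ✓; |MS| = 51.82 ✓.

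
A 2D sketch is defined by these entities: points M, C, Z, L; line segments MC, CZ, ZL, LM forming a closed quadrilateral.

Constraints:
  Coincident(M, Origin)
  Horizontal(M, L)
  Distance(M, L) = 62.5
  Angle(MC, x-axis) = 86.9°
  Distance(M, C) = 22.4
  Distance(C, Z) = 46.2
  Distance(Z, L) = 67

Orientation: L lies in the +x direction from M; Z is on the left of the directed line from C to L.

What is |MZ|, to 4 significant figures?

65.76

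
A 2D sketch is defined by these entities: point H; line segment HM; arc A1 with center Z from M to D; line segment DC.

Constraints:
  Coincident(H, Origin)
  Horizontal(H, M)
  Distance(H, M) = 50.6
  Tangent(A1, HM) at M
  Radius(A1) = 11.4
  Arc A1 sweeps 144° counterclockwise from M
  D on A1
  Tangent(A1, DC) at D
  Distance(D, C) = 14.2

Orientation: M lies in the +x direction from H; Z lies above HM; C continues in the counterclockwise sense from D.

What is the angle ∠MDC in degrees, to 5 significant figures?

108.00°

H is at the origin; HM is horizontal with |HM| = 50.6 and M on the +x side, so M = (50.600, 0.0000). A1 meets HM tangentially, so ZM is at right angles to HM, so Z = M + (0, 11.4) = (50.600, 11.400). On A1, M sits at bearing -90° from Z; a 144° counterclockwise sweep puts D at bearing 54°, so D = Z + 11.4·(cos 54°, sin 54°) = (57.301, 20.623). A1 meets DC tangentially, so ZD is at right angles to DC, so DC runs along (−sin 54°, cos 54°); with |DC| = 14.2, C = (45.813, 28.969). Then cos ∠MDC = DM·DC / (|DM||DC|), giving 108.00°.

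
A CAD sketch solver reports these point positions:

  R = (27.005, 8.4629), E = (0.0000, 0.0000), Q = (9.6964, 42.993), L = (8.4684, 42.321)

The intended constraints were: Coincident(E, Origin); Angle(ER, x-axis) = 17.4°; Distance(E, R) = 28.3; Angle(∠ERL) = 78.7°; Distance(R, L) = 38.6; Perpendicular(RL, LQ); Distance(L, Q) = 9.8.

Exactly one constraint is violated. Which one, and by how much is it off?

Distance(L, Q) = 9.8 — off by 8.40.

E = (0.00, 0.00) ✓; ER at 17.40° ✓; |ER| = 28.30 ✓; ∠ERL = 78.70° ✓; |RL| = 38.60 ✓; ∠(RL, LQ) = 90.01° ✓; |LQ| = 1.400 ✗.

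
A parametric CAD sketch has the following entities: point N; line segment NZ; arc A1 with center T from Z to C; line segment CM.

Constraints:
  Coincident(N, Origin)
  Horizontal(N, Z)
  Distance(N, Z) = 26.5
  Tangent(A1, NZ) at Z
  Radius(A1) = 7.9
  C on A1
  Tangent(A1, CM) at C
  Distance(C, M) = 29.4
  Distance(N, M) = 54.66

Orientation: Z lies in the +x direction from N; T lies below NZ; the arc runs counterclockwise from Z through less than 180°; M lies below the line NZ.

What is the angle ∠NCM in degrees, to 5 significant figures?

171.81°

N is at the origin; N and Z share the same y with |NZ| = 26.5 and Z on the +x side, so Z = (26.500, 0.0000). A1 meets NZ tangentially, so TZ is at right angles to NZ, so T = Z + (0, -7.9) = (26.500, -7.9000). Since TC ⟂ CM (tangency), |TM| = √(7.9² + 29.4²) = 30.443 regardless of where C sits on A1. So M lies on both circle(N, 54.66) and circle(T, 30.443); the below-NZ intersection is M = (43.412, -33.213). C is the foot of the tangent from M: C = (21.295, -13.843).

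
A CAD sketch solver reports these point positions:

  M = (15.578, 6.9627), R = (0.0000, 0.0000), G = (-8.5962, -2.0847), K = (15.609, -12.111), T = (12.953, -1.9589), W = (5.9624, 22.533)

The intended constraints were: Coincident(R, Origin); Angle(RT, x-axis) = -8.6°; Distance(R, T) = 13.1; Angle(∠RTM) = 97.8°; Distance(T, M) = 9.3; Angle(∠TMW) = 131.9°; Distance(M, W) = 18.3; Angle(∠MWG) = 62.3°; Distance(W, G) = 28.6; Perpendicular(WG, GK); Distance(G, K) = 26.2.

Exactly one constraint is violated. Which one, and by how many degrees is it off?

Perpendicular(WG, GK) — off by 8.10°.

R = (0.00, 0.00) ✓; RT at -8.600° ✓; |RT| = 13.10 ✓; ∠RTM = 97.80° ✓; |TM| = 9.300 ✓; ∠TMW = 131.9° ✓; |MW| = 18.30 ✓; ∠MWG = 62.30° ✓; |WG| = 28.60 ✓; ∠(WG, GK) = 98.10° ✗; |GK| = 26.20 ✓.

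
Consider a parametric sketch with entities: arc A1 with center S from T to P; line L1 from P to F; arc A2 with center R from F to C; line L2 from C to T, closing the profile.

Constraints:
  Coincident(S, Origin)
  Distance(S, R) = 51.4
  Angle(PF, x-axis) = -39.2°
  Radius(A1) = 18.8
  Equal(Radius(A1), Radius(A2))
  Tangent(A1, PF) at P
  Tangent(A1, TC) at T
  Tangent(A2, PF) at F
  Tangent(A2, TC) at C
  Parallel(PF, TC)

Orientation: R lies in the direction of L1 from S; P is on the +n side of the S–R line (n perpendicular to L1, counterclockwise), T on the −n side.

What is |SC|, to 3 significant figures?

54.7

The slot axis is L1's direction at -39.2°, so u = (cos -39.2°, sin -39.2°) = (0.775, -0.632) and n = (−sin -39.2°, cos -39.2°) = (0.632, 0.775). S is at the origin and R lies 51.4 along u from S, so R = 51.4·u = (39.8, -32.5). Tangency of A1 to both parallel lines with radius 18.8 puts P and T at S ± 18.8·n: P = (11.9, 14.6), T = (-11.9, -14.6). Equal radii place F and C the same way about R: F = R + 18.8·n = (51.7, -17.9), C = R − 18.8·n = (27.9, -47.1). Then |SC| = |C − S| = 54.7.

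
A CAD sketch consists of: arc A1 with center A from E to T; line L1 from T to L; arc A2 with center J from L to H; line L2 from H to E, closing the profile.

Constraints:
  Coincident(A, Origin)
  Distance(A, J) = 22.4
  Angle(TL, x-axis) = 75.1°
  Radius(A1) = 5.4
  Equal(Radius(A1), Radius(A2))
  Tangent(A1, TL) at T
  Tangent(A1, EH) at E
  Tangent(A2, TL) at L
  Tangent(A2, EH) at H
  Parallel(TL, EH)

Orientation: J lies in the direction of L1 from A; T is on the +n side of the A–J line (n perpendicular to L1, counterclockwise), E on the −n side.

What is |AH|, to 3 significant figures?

23.0

The slot axis is L1's direction at 75.1°, so u = (cos 75.1°, sin 75.1°) = (0.257, 0.966) and n = (−sin 75.1°, cos 75.1°) = (-0.966, 0.257). A is at the origin and J lies 22.4 along u from A, so J = 22.4·u = (5.76, 21.6). Tangency of A1 to both parallel lines with radius 5.4 puts T and E at A ± 5.4·n: T = (-5.22, 1.39), E = (5.22, -1.39). Equal radii place L and H the same way about J: L = J + 5.4·n = (0.541, 23.0), H = J − 5.4·n = (11.0, 20.3). Then |AH| = |H − A| = 23.0.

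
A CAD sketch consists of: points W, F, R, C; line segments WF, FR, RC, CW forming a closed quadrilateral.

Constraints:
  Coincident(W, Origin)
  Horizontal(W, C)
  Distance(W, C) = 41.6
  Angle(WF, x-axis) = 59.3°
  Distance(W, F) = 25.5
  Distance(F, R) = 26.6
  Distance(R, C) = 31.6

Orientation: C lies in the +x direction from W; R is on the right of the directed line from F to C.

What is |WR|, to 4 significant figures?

11.28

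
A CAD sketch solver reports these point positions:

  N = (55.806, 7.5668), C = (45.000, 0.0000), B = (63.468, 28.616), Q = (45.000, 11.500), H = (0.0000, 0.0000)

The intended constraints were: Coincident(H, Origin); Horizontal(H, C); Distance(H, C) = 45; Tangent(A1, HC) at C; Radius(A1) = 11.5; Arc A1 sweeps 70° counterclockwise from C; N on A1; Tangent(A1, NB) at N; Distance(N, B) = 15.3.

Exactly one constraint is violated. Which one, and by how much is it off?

Distance(N, B) = 15.3 — off by 7.10.

H = (0.00, 0.00) ✓; H.y = 0.00, C.y = 0.00 ✓; |HC| = 45.00 ✓; ∠(QC, CH) = 90.00° ✓; |QC| = 11.50 ✓; bearing(Q→N) − bearing(Q→C) = 70.00° ✓; |QN| = 11.50 ✓; ∠(QN, NB) = 90.00° ✓; |NB| = 22.40 ✗.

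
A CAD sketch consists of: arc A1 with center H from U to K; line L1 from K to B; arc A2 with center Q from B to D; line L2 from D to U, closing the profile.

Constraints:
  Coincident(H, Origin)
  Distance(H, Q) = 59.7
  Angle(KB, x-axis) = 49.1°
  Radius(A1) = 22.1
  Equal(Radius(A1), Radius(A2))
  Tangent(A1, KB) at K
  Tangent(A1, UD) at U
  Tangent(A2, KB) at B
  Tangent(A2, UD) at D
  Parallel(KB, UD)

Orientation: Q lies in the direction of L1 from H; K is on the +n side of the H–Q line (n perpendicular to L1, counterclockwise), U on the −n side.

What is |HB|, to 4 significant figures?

63.66

The slot axis is L1's direction at 49.1°, so u = (cos 49.1°, sin 49.1°) = (0.6547, 0.7559) and n = (−sin 49.1°, cos 49.1°) = (-0.7559, 0.6547). H is at the origin and Q lies 59.7 along u from H, so Q = 59.7·u = (39.09, 45.12). Tangency of A1 to both parallel lines with radius 22.1 puts K and U at H ± 22.1·n: K = (-16.70, 14.47), U = (16.70, -14.47). Equal radii place B and D the same way about Q: B = Q + 22.1·n = (22.38, 59.59), D = Q − 22.1·n = (55.79, 30.65). Then |HB| = |B − H| = 63.66.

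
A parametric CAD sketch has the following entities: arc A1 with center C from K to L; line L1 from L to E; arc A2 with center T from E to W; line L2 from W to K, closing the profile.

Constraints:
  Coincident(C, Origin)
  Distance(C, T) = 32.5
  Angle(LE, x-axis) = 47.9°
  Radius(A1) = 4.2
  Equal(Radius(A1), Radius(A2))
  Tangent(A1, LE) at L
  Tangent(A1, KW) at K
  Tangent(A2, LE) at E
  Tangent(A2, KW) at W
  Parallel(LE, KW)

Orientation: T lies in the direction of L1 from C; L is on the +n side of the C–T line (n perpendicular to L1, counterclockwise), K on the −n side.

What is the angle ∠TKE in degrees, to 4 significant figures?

7.128°

The slot axis is L1's direction at 47.9°, so u = (cos 47.9°, sin 47.9°) = (0.6704, 0.7420) and n = (−sin 47.9°, cos 47.9°) = (-0.7420, 0.6704). C is at the origin and T lies 32.5 along u from C, so T = 32.5·u = (21.79, 24.11). Tangency of A1 to both parallel lines with radius 4.2 puts L and K at C ± 4.2·n: L = (-3.116, 2.816), K = (3.116, -2.816). Equal radii place E and W the same way about T: E = T + 4.2·n = (18.67, 26.93), W = T − 4.2·n = (24.91, 21.30). Then cos ∠TKE = KT·KE / (|KT||KE|), giving 7.128°.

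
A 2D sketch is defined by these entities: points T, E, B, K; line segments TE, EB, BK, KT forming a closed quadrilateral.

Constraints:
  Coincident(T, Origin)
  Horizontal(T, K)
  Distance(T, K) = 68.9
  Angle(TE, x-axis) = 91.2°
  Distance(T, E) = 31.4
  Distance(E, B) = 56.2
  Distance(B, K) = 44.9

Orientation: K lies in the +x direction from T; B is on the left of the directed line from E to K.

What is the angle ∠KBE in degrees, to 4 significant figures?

97.39°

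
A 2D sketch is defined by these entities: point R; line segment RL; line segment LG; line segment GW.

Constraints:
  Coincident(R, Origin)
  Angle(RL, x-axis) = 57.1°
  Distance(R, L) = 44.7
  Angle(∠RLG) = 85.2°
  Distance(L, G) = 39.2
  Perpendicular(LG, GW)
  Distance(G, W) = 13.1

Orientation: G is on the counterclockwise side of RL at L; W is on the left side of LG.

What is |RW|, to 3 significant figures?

47.4

R is at the origin; RL runs at 57.1° with length 44.7, so L = 44.7·(cos 57.1°, sin 57.1°) = (24.3, 37.5). ∠RLG = 85.2°, so LG runs at 57.1° + (180° − 85.2°) = 152° from the x-axis; with |LG| = 39.2, G = L + 39.2·(cos 152°, sin 152°) = (-10.3, 56.0). LG ⟂ GW; with |GW| = 13.1 on the left of LG, W = G + 13.1·(-0.471, -0.882) = (-16.5, 44.4). Then |RW| = |W − R| = 47.4.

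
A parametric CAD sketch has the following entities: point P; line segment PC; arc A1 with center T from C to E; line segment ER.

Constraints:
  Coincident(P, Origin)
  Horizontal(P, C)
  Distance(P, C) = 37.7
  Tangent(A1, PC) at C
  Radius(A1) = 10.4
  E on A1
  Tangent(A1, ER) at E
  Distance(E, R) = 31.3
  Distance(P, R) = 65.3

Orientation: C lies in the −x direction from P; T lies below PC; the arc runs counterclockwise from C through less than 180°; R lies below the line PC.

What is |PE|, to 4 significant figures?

48.94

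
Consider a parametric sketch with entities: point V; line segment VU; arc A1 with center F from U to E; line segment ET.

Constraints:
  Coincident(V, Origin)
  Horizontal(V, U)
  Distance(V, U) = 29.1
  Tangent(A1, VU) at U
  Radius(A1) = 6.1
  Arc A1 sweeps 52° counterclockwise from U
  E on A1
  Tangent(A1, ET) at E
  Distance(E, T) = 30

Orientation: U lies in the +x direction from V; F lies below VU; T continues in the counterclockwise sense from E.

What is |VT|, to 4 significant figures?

26.63

On A1, U sits at bearing 90° from F; a 52° counterclockwise sweep puts E at bearing 142°, so E = F + 6.1·(cos 142°, sin 142°) = (24.29, -2.344). A1 meets ET tangentially, so FE is at right angles to ET, so ET runs along (−sin 142°, cos 142°); with |ET| = 30.0, T = (5.823, -25.98). Then |VT| = |T − V| = 26.63.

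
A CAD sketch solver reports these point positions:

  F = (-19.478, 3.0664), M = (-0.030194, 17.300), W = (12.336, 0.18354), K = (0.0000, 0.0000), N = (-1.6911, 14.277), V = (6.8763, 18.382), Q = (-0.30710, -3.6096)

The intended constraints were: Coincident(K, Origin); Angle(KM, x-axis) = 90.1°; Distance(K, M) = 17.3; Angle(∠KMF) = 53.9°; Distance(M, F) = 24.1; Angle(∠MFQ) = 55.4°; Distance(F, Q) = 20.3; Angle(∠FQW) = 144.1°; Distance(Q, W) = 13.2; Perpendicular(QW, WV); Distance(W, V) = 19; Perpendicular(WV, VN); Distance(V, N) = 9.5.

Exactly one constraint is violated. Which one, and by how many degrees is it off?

Perpendicular(WV, VN) — off by 8.90°.

K = (0.00, 0.00) ✓; KM at 90.10° ✓; |KM| = 17.30 ✓; ∠KMF = 53.90° ✓; |MF| = 24.10 ✓; ∠MFQ = 55.40° ✓; |FQ| = 20.30 ✓; ∠FQW = 144.1° ✓; |QW| = 13.20 ✓; ∠(QW, WV) = 90.00° ✓; |WV| = 19.00 ✓; ∠(WV, VN) = 98.90° ✗; |VN| = 9.500 ✓.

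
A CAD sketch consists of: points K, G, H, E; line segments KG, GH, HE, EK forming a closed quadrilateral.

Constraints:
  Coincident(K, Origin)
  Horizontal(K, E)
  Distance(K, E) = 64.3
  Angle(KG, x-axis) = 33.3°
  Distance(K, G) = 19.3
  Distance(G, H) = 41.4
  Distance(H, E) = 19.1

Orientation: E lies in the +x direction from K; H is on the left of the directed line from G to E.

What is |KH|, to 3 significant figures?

59.6

K is at the origin; K and E share the same y with |KE| = 64.3 and E in +x, so E = (64.3, 0). KG runs at 33.3° with |KG| = 19.3, so G = (16.1, 10.6). H is determined by |GH| = 41.4 and |HE| = 19.1 together: it lies at the intersection of circle(G, 41.4) and circle(E, 19.1). With |GE| = 49.3, the foot of the radical line on GE is 38.3 from G and the perpendicular offset is √(41.4² − 38.3²) = 15.6. Taking the left-of-GE solution: H = (56.9, 17.6).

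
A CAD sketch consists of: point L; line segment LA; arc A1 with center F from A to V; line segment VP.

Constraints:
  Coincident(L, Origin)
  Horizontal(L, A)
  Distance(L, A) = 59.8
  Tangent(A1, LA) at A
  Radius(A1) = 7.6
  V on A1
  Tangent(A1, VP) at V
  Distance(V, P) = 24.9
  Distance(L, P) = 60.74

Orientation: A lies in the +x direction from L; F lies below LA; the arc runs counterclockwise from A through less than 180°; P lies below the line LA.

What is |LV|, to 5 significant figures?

52.722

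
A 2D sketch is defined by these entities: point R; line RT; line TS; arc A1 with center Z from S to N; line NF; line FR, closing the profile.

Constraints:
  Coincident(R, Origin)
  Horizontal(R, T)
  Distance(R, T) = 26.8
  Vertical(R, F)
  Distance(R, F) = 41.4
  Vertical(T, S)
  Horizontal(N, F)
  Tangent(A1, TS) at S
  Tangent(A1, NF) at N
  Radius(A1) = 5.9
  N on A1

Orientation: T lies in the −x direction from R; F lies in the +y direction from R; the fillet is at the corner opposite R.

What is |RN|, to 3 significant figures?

46.4

R is at the origin; RT is horizontal with |RT| = 26.8 and T on the −x side, so T = (-26.8, 0.00). RF is vertical with |RF| = 41.4 and F on the +y side, so F = (0.00, 41.4). The virtual corner opposite R is at (-26.8, 41.4). A1 meets TS tangentially, so ZS is at right angles to TS and the tangent condition forces ZN to be normal to NF, with radius 5.9, so the center Z sits 5.9 in from both sides at Z = (-20.9, 35.5). That places the tangent points at S = (-26.8, 35.5) on TS and N = (-20.9, 41.4) on NF. Then |RN| = |N − R| = 46.4.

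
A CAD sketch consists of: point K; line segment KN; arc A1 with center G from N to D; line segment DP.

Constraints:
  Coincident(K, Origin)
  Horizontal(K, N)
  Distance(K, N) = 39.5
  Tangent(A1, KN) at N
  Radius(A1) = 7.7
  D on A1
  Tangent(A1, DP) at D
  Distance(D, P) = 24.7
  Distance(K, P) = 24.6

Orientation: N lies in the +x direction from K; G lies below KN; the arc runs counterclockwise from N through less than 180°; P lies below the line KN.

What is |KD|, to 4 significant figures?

34.37

Checks: |KN| = 39.50 ✓; |GD| = 7.700 ✓; ∠(GD, DP) = 90.00° ✓; |DP| = 24.70 ✓; |KP| = 24.60 ✓.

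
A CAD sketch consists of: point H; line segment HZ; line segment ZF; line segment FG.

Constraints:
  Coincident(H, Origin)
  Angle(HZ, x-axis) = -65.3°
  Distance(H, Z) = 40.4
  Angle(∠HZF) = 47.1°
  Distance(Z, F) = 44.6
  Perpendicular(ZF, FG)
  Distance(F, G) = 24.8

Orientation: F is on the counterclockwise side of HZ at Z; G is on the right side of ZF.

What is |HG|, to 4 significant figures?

57.02

H is at the origin; HZ runs at -65.3° with length 40.4, so Z = 40.4·(cos -65.3°, sin -65.3°) = (16.88, -36.70). ∠HZF = 47.1°, so ZF runs at -65.3° + (180° − 47.1°) = 67.60° from the x-axis; with |ZF| = 44.6, F = Z + 44.6·(cos 67.60°, sin 67.60°) = (33.88, 4.531). ZF ⟂ FG; with |FG| = 24.8 on the right of ZF, G = F + 24.8·(0.9245, -0.3811) = (56.81, -4.920). Then |HG| = |G − H| = 57.02.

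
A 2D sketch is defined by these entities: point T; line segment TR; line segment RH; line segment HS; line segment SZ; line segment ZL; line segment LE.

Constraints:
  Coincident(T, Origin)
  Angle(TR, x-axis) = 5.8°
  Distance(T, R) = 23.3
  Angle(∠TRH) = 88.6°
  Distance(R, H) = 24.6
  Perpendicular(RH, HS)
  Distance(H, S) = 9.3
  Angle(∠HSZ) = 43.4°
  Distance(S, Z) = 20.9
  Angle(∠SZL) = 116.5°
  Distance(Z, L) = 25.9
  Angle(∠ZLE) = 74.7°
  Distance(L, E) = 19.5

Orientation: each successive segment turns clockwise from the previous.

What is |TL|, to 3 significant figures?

56.6

T is at the origin; TR runs at 5.8° with length 23.3, so R = (23.2, 2.35). ∠TRH = 88.6° gives RH at -85.6° from the x-axis; with |RH| = 24.6, H = (25.1, -22.2). The perpendicularity gives HS at right angles to RH, so HS runs at -176°; with |HS| = 9.3, S = (15.8, -22.9). ∠HSZ = 43.4° gives SZ at 47.8° from the x-axis; with |SZ| = 20.9, Z = (29.8, -7.40). ∠SZL = 116.5° gives ZL at -15.7° from the x-axis; with |ZL| = 25.9, L = (54.8, -14.4). Then |TL| = |L − T| = 56.6.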